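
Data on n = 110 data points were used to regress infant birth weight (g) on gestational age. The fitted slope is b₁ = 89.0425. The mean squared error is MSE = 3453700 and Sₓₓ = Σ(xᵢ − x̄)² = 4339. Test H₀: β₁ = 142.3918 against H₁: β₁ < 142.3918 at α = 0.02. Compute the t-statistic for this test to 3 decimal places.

SE(b₁) = √(MSE/Sₓₓ) = √(3.4537e+06/4339) = 28.2129.
t = (89.0425 − 142.3918) / 28.2129 = -1.891.
df = n − 2 = 108.
One-sided p ≈ 0.0307, which is ≥ 0.02, so fail to reject H₀.
The data do not give significant evidence that the true slope on gestational age is below 142.3918 g per unit.

t = -1.891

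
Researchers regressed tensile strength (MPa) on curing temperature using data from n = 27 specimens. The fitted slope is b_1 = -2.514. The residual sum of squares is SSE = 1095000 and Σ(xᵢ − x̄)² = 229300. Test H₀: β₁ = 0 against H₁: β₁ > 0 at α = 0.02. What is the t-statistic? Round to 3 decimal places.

t = -5.752

MSE = SSE/(n − 2) = 1095000/25 = 43800.
SE(b_1) = √(MSE/Sₓₓ) = √(43800/229300) = 0.437054.
t = -2.514 / 0.437054 = -5.752.
df = n − 2 = 25.
One-sided p ≈ 1.0000, which is ≥ 0.02, so fail to reject H₀.
The data do not give significant evidence that the true slope on curing temperature is positive.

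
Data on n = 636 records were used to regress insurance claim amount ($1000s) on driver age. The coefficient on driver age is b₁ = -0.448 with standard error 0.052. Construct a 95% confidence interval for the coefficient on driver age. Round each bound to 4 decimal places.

(-0.5501, -0.3459)

df = n − 2 = 636 − 2 = 634.
t* = t_{0.025, 634} = 1.963713.
Margin = t* × SE = 1.963713 × 0.052 = 0.102113.
CI: -0.448 ± 0.102113 → (-0.5501, -0.3459).
With 95% confidence, each one-unit increase in driver age is associated with a change of between -0.5501 and -0.3459 $1000s in insurance claim amount.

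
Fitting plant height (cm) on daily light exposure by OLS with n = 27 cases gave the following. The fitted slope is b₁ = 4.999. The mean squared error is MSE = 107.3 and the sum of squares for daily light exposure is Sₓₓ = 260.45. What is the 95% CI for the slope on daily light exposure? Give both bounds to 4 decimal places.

(3.6771, 6.3209)

SE(b₁) = √(MSE/Sₓₓ) = √(107.3/260.45) = 0.641856.
df = n − 2 = 25.
t* = t_{0.025, 25} = 2.059539.
Margin = t* × SE = 2.059539 × 0.641856 = 1.321927.
CI: 4.999 ± 1.321927 → (3.6771, 6.3209).
With 95% confidence, each one-unit increase in daily light exposure is associated with a change of between 3.6771 and 6.3209 cm in plant height.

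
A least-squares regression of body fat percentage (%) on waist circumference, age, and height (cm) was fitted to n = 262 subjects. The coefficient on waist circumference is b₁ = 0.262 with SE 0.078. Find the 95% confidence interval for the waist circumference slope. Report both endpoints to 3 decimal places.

(0.108, 0.416)

df = n − k − 1 = 262 − 3 − 1 = 258.
t* = t_{0.025, 258} = 1.969201.
Margin = t* × SE = 1.969201 × 0.078 = 0.15360.
CI: 0.262 ± 0.15360 → (0.108, 0.416).
With 95% confidence, each one-unit increase in waist circumference is associated with a change of between 0.108 and 0.416 % in body fat percentage, holding the other predictors fixed.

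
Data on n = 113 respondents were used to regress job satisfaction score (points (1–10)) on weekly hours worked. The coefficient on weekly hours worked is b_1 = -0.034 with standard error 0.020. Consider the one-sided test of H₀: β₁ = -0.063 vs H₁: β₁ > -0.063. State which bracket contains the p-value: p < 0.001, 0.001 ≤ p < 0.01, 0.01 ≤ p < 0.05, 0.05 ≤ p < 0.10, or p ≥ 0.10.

t = (-0.034 − (-0.063)) / 0.020 = 1.450.
df = n − 2 = 113 − 2 = 111.
One-sided p = P(T_{111} > t) ≈ 0.0749.
So 0.05 ≤ p < 0.10.

0.05 ≤ p < 0.10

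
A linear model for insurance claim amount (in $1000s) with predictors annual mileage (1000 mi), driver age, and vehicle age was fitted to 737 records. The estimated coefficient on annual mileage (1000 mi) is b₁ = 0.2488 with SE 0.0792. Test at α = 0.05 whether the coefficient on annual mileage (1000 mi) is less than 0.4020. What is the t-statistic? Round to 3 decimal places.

H₀: β₁ = 0.4020 vs H₁: β₁ < 0.4020.
t = (b₁ − β₁⁰)/SE = (0.2488 − 0.4020) / 0.0792 = -1.934.
df = n − k − 1 = 737 − 3 − 1 = 733.
One-sided p ≈ 0.0267, which is < 0.05, so reject H₀.
There is evidence that the true slope on annual mileage (1000 mi) is below 0.4020 $1000s per unit, holding the other predictors fixed.

t = -1.934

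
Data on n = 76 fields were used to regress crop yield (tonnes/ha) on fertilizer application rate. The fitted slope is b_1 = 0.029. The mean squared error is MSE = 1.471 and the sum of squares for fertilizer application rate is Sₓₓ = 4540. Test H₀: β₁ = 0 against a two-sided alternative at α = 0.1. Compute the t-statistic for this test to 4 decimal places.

t = 1.6111

SE(b_1) = √(MSE/Sₓₓ) = √(1.471/4540) = 0.0180002.
t = 0.029 / 0.0180002 = 1.6111.
df = n − 2 = 74.
Two-sided p ≈ 0.1114, which is ≥ 0.1, so fail to reject H₀.
The data do not give significant evidence of an association between fertilizer application rate and crop yield.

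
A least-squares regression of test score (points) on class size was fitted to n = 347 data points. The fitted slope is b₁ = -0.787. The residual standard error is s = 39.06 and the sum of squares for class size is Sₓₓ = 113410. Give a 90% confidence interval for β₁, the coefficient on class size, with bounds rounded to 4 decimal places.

SE(b₁) = s/√Sₓₓ = 39.06/√113410 = 0.115986.
df = n − 2 = 345.
t* = t_{0.05, 345} = 1.649282.
Margin = t* × SE = 1.649282 × 0.115986 = 0.191294.
CI: -0.787 ± 0.191294 → (-0.9783, -0.5957).
With 90% confidence, each one-unit increase in class size is associated with a change of between -0.9783 and -0.5957 points in test score.

(-0.9783, -0.5957)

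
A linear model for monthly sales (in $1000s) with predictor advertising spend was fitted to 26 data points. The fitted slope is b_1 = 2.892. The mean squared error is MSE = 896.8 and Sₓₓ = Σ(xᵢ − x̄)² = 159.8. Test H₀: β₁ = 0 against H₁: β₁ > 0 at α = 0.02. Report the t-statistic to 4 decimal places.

SE(b_1) = √(MSE/Sₓₓ) = √(896.8/159.8) = 2.36897.
t = 2.892 / 2.36897 = 1.2208.
df = n − 2 = 24.
One-sided p ≈ 0.1170, which is ≥ 0.02, so fail to reject H₀.
The data do not give significant evidence that the true slope on advertising spend is positive.

t = 1.2208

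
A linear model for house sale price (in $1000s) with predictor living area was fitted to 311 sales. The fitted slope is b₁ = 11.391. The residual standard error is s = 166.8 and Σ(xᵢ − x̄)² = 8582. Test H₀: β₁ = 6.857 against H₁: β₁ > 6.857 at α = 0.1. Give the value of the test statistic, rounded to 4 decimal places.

SE(b₁) = s/√Sₓₓ = 166.8/√8582 = 1.80054.
t = (11.391 − 6.857) / 1.80054 = 2.5181.
df = n − 2 = 309.
One-sided p ≈ 0.0062, which is < 0.1, so reject H₀.
There is evidence that the true slope on living area exceeds 6.857 $1000s per unit.

t = 2.5181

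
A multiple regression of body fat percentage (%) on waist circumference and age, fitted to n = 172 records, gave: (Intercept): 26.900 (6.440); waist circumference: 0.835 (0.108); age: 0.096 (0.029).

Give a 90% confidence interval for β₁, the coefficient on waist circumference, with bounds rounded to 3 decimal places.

(0.656, 1.014)

Read off: b = 0.835, SE = 0.108 for waist circumference.
df = n − k − 1 = 172 − 2 − 1 = 169.
t* = t_{0.05, 169} = 1.65392.
Margin = t* × SE = 1.65392 × 0.108 = 0.17862.
CI: 0.835 ± 0.17862 → (0.656, 1.014).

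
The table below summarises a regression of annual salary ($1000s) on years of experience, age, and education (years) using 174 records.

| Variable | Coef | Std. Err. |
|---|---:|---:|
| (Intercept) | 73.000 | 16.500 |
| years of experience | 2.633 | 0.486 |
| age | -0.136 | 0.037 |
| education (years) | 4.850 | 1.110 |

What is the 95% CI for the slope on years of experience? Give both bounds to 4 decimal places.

(1.6736, 3.5924)

Read off: b = 2.633, SE = 0.486 for years of experience.
df = n − k − 1 = 174 − 3 − 1 = 170.
t* = t_{0.025, 170} = 1.974017.
Margin = t* × SE = 1.974017 × 0.486 = 0.959372.
CI: 2.633 ± 0.959372 → (1.6736, 3.5924).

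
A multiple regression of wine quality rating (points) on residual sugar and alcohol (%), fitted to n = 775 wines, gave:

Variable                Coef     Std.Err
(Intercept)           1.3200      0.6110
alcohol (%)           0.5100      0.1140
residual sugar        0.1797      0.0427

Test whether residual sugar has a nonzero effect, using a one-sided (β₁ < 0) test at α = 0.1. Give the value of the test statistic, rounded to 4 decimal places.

Read off: b = 0.1797, SE = 0.0427 for residual sugar.
H₀: β₁ = 0 vs H₁: β₁ < 0.
t = 0.1797 / 0.0427 = 4.2084.
df = n − k − 1 = 775 − 2 − 1 = 772.
One-sided p ≈ 1.0000, which is ≥ 0.1, so fail to reject H₀.
The data do not give significant evidence that the true slope on residual sugar is negative, holding the other predictors fixed.

t = 4.2084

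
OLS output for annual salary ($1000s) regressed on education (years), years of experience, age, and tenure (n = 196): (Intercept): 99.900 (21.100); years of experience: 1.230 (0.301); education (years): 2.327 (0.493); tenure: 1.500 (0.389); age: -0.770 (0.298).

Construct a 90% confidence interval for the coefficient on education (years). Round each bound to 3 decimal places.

Read off: b = 2.327, SE = 0.493 for education (years).
df = n − k − 1 = 196 − 4 − 1 = 191.
t* = t_{0.05, 191} = 1.652871.
Margin = t* × SE = 1.652871 × 0.493 = 0.81487.
CI: 2.327 ± 0.81487 → (1.512, 3.142).

(1.512, 3.142)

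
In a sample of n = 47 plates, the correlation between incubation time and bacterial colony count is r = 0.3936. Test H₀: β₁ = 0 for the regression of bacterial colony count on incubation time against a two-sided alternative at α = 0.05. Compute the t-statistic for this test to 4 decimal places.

t = r·√(n − 2)/√(1 − r²) = 0.3936·√45/√0.845079 = 2.8722.
df = n − 2 = 45.
Two-sided p ≈ 0.0062, which is < 0.05, so reject H₀.
There is evidence of a linear association between incubation time and bacterial colony count.

t = 2.8722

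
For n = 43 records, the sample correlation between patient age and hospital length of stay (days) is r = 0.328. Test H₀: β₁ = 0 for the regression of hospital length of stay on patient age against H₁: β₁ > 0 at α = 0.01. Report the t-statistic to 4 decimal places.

t = 2.2232

t = r·√(n − 2)/√(1 − r²) = 0.328·√41/√0.892416 = 2.2232.
df = n − 2 = 41.
One-sided p ≈ 0.0159, which is ≥ 0.01, so fail to reject H₀.
The data do not give significant evidence of a linear association between patient age and hospital length of stay.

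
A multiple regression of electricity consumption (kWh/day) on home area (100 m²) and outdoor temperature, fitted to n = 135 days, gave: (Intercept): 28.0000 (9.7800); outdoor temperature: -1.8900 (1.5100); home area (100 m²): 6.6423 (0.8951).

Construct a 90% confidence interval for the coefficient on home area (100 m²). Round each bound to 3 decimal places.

Read off: b = 6.6423, SE = 0.8951 for home area (100 m²).
df = n − k − 1 = 135 − 2 − 1 = 132.
t* = t_{0.05, 132} = 1.656479.
Margin = t* × SE = 1.656479 × 0.8951 = 1.48271.
CI: 6.6423 ± 1.48271 → (5.160, 8.125).

(5.160, 8.125)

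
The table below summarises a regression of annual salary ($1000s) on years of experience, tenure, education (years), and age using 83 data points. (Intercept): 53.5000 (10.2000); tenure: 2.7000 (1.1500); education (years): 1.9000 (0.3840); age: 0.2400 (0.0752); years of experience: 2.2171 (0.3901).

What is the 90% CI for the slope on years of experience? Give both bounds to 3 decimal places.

(1.568, 2.866)

Read off: b = 2.2171, SE = 0.3901 for years of experience.
df = n − k − 1 = 83 − 4 − 1 = 78.
t* = t_{0.05, 78} = 1.664625.
Margin = t* × SE = 1.664625 × 0.3901 = 0.64937.
CI: 2.2171 ± 0.64937 → (1.568, 2.866).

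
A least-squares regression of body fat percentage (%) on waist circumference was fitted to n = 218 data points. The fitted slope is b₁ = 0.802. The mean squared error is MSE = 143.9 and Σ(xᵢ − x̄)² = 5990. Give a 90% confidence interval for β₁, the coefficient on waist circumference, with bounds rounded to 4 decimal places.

(0.5460, 1.0580)

SE(b₁) = √(MSE/Sₓₓ) = √(143.9/5990) = 0.154995.
df = n − 2 = 216.
t* = t_{0.05, 216} = 1.651939.
Margin = t* × SE = 1.651939 × 0.154995 = 0.256042.
CI: 0.802 ± 0.256042 → (0.5460, 1.0580).
With 90% confidence, each one-unit increase in waist circumference is associated with a change of between 0.5460 and 1.0580 % in body fat percentage.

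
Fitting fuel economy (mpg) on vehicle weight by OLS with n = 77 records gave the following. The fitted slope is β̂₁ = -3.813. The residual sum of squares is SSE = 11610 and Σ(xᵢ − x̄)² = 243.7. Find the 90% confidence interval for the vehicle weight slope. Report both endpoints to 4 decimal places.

(-5.1403, -2.4857)

MSE = SSE/(n − 2) = 11610/75 = 154.8.
SE(β̂₁) = √(MSE/Sₓₓ) = √(154.8/243.7) = 0.796999.
df = n − 2 = 75.
t* = t_{0.05, 75} = 1.665425.
Margin = t* × SE = 1.665425 × 0.796999 = 1.327342.
CI: -3.813 ± 1.327342 → (-5.1403, -2.4857).
With 90% confidence, each one-unit increase in vehicle weight is associated with a change of between -5.1403 and -2.4857 mpg in fuel economy.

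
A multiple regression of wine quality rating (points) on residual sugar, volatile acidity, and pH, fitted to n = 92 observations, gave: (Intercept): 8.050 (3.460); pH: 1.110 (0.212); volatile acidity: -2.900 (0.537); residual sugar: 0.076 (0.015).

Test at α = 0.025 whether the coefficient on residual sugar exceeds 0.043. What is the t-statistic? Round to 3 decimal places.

Read off: b = 0.076, SE = 0.015 for residual sugar.
H₀: β₁ = 0.043 vs H₁: β₁ > 0.043.
t = (0.076 − 0.043) / 0.015 = 2.200.
df = n − k − 1 = 92 − 3 − 1 = 88.
One-sided p ≈ 0.0152, which is < 0.025, so reject H₀.
There is evidence that the true slope on residual sugar exceeds 0.043 points per unit, holding the other predictors fixed.

t = 2.200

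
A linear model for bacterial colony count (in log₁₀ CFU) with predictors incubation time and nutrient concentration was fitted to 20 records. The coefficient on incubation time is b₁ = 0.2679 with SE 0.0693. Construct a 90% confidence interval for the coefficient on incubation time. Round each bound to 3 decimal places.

df = n − k − 1 = 20 − 2 − 1 = 17.
t* = t_{0.05, 17} = 1.739607.
Margin = t* × SE = 1.739607 × 0.0693 = 0.12055.
CI: 0.2679 ± 0.12055 → (0.147, 0.388).
With 90% confidence, each one-unit increase in incubation time is associated with a change of between 0.147 and 0.388 log₁₀ CFU in bacterial colony count, holding the other predictors fixed.

(0.147, 0.388)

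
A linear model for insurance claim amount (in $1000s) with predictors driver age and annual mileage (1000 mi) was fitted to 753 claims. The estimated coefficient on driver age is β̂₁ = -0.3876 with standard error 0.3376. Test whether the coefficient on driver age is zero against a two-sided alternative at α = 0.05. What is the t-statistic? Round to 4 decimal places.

H₀: β₁ = 0 vs H₁: β₁ ≠ 0.
t = (β̂₁ − β₁⁰)/SE = -0.3876 / 0.3376 = -1.1481.
df = n − k − 1 = 753 − 2 − 1 = 750.
Two-sided p ≈ 0.2513, which is ≥ 0.05, so fail to reject H₀.
The data do not give significant evidence of an association between driver age and insurance claim amount, after adjusting for the other predictors.

t = -1.1481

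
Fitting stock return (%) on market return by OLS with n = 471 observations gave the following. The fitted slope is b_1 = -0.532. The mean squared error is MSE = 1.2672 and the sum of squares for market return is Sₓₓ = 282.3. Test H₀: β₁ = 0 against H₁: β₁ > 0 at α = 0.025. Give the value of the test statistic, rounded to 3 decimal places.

t = -7.940

SE(b_1) = √(MSE/Sₓₓ) = √(1.2672/282.3) = 0.0669988.
t = -0.532 / 0.0669988 = -7.940.
df = n − 2 = 469.
One-sided p ≈ 1.0000, which is ≥ 0.025, so fail to reject H₀.
The data do not give significant evidence that the true slope on market return is positive.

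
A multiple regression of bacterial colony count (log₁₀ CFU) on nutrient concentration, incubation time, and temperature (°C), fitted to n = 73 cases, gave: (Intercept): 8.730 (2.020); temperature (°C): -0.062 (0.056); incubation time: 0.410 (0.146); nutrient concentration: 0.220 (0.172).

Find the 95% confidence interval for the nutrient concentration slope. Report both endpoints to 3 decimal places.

Read off: b = 0.220, SE = 0.172 for nutrient concentration.
df = n − k − 1 = 73 − 3 − 1 = 69.
t* = t_{0.025, 69} = 1.994945.
Margin = t* × SE = 1.994945 × 0.172 = 0.34313.
CI: 0.220 ± 0.34313 → (-0.123, 0.563).

(-0.123, 0.563)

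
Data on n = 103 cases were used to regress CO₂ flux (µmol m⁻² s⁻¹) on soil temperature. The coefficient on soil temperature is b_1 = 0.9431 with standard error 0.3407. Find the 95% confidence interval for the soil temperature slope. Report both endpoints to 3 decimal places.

(0.267, 1.619)

df = n − 2 = 103 − 2 = 101.
t* = t_{0.025, 101} = 1.983731.
Margin = t* × SE = 1.983731 × 0.3407 = 0.67586.
CI: 0.9431 ± 0.67586 → (0.267, 1.619).
With 95% confidence, each one-unit increase in soil temperature is associated with a change of between 0.267 and 1.619 µmol m⁻² s⁻¹ in CO₂ flux.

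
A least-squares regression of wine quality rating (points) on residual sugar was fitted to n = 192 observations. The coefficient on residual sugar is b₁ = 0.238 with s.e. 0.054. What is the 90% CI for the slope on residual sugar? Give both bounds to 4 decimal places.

df = n − 2 = 192 − 2 = 190.
t* = t_{0.05, 190} = 1.652913.
Margin = t* × SE = 1.652913 × 0.054 = 0.089257.
CI: 0.238 ± 0.089257 → (0.1487, 0.3273).
With 90% confidence, each one-unit increase in residual sugar is associated with a change of between 0.1487 and 0.3273 points in wine quality rating.

(0.1487, 0.3273)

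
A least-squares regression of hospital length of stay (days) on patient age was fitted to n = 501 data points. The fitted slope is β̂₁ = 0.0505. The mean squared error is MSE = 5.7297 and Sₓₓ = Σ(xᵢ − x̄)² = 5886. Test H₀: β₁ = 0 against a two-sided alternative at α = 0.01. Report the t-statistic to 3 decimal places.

t = 1.619

SE(β̂₁) = √(MSE/Sₓₓ) = √(5.7297/5886) = 0.0312001.
t = 0.0505 / 0.0312001 = 1.619.
df = n − 2 = 499.
Two-sided p ≈ 0.1062, which is ≥ 0.01, so fail to reject H₀.
The data do not give significant evidence of an association between patient age and hospital length of stay.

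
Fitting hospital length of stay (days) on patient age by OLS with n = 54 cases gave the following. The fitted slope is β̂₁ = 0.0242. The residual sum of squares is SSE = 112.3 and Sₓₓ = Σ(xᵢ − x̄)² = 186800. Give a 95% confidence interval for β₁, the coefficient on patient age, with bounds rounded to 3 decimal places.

(0.017, 0.031)

MSE = SSE/(n − 2) = 112.3/52 = 2.15962.
SE(β̂₁) = √(MSE/Sₓₓ) = √(2.15962/186800) = 0.00340016.
df = n − 2 = 52.
t* = t_{0.025, 52} = 2.006647.
Margin = t* × SE = 2.006647 × 0.00340016 = 0.00682.
CI: 0.0242 ± 0.00682 → (0.017, 0.031).
With 95% confidence, each one-unit increase in patient age is associated with a change of between 0.017 and 0.031 days in hospital length of stay.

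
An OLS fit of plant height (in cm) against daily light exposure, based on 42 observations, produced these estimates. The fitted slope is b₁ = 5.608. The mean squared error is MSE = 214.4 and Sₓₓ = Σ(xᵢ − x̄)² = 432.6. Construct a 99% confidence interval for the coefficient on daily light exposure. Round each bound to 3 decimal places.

SE(b₁) = √(MSE/Sₓₓ) = √(214.4/432.6) = 0.703994.
df = n − 2 = 40.
t* = t_{0.005, 40} = 2.704459.
Margin = t* × SE = 2.704459 × 0.703994 = 1.90392.
CI: 5.608 ± 1.90392 → (3.704, 7.512).
With 99% confidence, each one-unit increase in daily light exposure is associated with a change of between 3.704 and 7.512 cm in plant height.

(3.704, 7.512)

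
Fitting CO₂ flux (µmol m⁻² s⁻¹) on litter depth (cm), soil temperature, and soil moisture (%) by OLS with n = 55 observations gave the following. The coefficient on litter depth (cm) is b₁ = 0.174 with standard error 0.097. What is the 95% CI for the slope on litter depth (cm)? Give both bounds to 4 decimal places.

(-0.0207, 0.3687)

df = n − k − 1 = 55 − 3 − 1 = 51.
t* = t_{0.025, 51} = 2.007584.
Margin = t* × SE = 2.007584 × 0.097 = 0.194736.
CI: 0.174 ± 0.194736 → (-0.0207, 0.3687).
With 95% confidence, each one-unit increase in litter depth (cm) is associated with a change of between -0.0207 and 0.3687 µmol m⁻² s⁻¹ in CO₂ flux, holding the other predictors fixed.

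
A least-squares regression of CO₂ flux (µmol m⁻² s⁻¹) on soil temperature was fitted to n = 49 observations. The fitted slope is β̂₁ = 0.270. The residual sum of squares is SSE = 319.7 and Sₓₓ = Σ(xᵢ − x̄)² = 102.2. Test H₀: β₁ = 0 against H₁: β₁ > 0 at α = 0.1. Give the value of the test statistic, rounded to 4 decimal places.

MSE = SSE/(n − 2) = 319.7/47 = 6.80213.
SE(β̂₁) = √(MSE/Sₓₓ) = √(6.80213/102.2) = 0.257986.
t = 0.270 / 0.257986 = 1.0466.
df = n − 2 = 47.
One-sided p ≈ 0.1503, which is ≥ 0.1, so fail to reject H₀.
The data do not give significant evidence that the true slope on soil temperature is positive.

t = 1.0466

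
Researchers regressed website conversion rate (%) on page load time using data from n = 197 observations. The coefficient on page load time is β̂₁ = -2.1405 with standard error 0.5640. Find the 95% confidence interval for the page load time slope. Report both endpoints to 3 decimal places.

(-3.253, -1.028)

df = n − 2 = 197 − 2 = 195.
t* = t_{0.025, 195} = 1.972204.
Margin = t* × SE = 1.972204 × 0.5640 = 1.11232.
CI: -2.1405 ± 1.11232 → (-3.253, -1.028).
With 95% confidence, each one-unit increase in page load time is associated with a change of between -3.253 and -1.028 % in website conversion rate.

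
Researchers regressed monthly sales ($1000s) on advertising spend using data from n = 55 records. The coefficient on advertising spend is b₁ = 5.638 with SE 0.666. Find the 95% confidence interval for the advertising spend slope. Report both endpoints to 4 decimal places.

(4.3022, 6.9738)

df = n − 2 = 55 − 2 = 53.
t* = t_{0.025, 53} = 2.005746.
Margin = t* × SE = 2.005746 × 0.666 = 1.335827.
CI: 5.638 ± 1.335827 → (4.3022, 6.9738).
With 95% confidence, each one-unit increase in advertising spend is associated with a change of between 4.3022 and 6.9738 $1000s in monthly sales.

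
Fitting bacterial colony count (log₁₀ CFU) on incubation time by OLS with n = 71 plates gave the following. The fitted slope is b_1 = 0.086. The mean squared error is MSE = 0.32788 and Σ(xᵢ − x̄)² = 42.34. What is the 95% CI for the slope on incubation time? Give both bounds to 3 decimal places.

(-0.090, 0.262)

SE(b_1) = √(MSE/Sₓₓ) = √(0.32788/42.34) = 0.0879999.
df = n − 2 = 69.
t* = t_{0.025, 69} = 1.994945.
Margin = t* × SE = 1.994945 × 0.0879999 = 0.17555.
CI: 0.086 ± 0.17555 → (-0.090, 0.262).
With 95% confidence, each one-unit increase in incubation time is associated with a change of between -0.090 and 0.262 log₁₀ CFU in bacterial colony count.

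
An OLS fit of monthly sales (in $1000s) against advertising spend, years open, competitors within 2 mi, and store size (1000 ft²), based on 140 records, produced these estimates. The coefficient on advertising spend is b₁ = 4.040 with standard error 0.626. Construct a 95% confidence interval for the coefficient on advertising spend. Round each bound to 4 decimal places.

(2.8020, 5.2780)

df = n − k − 1 = 140 − 4 − 1 = 135.
t* = t_{0.025, 135} = 1.977692.
Margin = t* × SE = 1.977692 × 0.626 = 1.238035.
CI: 4.040 ± 1.238035 → (2.8020, 5.2780).
With 95% confidence, each one-unit increase in advertising spend is associated with a change of between 2.8020 and 5.2780 $1000s in monthly sales, holding the other predictors fixed.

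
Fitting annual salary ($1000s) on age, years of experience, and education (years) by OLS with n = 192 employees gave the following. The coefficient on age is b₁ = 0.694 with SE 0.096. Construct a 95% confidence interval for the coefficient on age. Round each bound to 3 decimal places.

(0.505, 0.883)

df = n − k − 1 = 192 − 3 − 1 = 188.
t* = t_{0.025, 188} = 1.972663.
Margin = t* × SE = 1.972663 × 0.096 = 0.18938.
CI: 0.694 ± 0.18938 → (0.505, 0.883).
With 95% confidence, each one-unit increase in age is associated with a change of between 0.505 and 0.883 $1000s in annual salary, holding the other predictors fixed.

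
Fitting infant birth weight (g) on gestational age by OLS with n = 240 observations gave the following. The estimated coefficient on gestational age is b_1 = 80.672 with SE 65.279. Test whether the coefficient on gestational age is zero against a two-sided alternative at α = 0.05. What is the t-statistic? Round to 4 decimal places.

H₀: β₁ = 0 vs H₁: β₁ ≠ 0.
t = (b_1 − β₁⁰)/SE = 80.672 / 65.279 = 1.2358.
df = n − 2 = 240 − 2 = 238.
Two-sided p ≈ 0.2178, which is ≥ 0.05, so fail to reject H₀.
The data do not give significant evidence of an association between gestational age and infant birth weight.

t = 1.2358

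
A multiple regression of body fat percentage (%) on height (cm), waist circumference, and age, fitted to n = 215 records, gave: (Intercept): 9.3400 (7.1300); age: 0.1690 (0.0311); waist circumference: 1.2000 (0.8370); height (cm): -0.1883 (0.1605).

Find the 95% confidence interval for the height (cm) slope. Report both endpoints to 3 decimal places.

(-0.505, 0.128)

Read off: b = -0.1883, SE = 0.1605 for height (cm).
df = n − k − 1 = 215 − 3 − 1 = 211.
t* = t_{0.025, 211} = 1.971271.
Margin = t* × SE = 1.971271 × 0.1605 = 0.31639.
CI: -0.1883 ± 0.31639 → (-0.505, 0.128).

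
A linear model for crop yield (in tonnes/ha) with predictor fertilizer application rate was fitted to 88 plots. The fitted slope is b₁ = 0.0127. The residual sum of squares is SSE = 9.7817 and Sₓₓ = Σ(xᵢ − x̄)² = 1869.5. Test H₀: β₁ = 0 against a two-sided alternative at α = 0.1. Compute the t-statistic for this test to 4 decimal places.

MSE = SSE/(n − 2) = 9.7817/86 = 0.113741.
SE(b₁) = √(MSE/Sₓₓ) = √(0.113741/1869.5) = 0.00780001.
t = 0.0127 / 0.00780001 = 1.6282.
df = n − 2 = 86.
Two-sided p ≈ 0.1071, which is ≥ 0.1, so fail to reject H₀.
The data do not give significant evidence of an association between fertilizer application rate and crop yield.

t = 1.6282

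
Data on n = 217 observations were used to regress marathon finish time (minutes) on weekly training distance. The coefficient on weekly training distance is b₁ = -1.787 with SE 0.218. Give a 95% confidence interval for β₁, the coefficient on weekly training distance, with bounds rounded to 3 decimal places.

df = n − 2 = 217 − 2 = 215.
t* = t_{0.025, 215} = 1.971059.
Margin = t* × SE = 1.971059 × 0.218 = 0.42969.
CI: -1.787 ± 0.42969 → (-2.217, -1.357).
With 95% confidence, each one-unit increase in weekly training distance is associated with a change of between -2.217 and -1.357 minutes in marathon finish time.

(-2.217, -1.357)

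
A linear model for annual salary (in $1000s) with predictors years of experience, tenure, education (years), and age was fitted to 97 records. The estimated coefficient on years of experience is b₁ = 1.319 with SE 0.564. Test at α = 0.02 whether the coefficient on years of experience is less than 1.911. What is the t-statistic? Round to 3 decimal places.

H₀: β₁ = 1.911 vs H₁: β₁ < 1.911.
t = (b₁ − β₁⁰)/SE = (1.319 − 1.911) / 0.564 = -1.050.
df = n − k − 1 = 97 − 4 − 1 = 92.
One-sided p ≈ 0.1483, which is ≥ 0.02, so fail to reject H₀.
The data do not give significant evidence that the true slope on years of experience is below 1.911 $1000s per unit, holding the other predictors fixed.

t = -1.050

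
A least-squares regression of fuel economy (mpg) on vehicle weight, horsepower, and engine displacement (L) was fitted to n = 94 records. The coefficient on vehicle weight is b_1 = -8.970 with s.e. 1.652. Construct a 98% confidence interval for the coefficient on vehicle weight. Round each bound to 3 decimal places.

(-12.883, -5.057)

df = n − k − 1 = 94 − 3 − 1 = 90.
t* = t_{0.01, 90} = 2.368497.
Margin = t* × SE = 2.368497 × 1.652 = 3.91276.
CI: -8.970 ± 3.91276 → (-12.883, -5.057).
With 98% confidence, each one-unit increase in vehicle weight is associated with a change of between -12.883 and -5.057 mpg in fuel economy, holding the other predictors fixed.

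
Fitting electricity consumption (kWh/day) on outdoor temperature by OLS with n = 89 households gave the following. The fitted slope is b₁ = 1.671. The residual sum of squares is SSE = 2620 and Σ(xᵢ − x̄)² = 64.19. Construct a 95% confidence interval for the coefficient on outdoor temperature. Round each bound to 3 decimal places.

MSE = SSE/(n − 2) = 2620/87 = 30.1149.
SE(b₁) = √(MSE/Sₓₓ) = √(30.1149/64.19) = 0.684948.
df = n − 2 = 87.
t* = t_{0.025, 87} = 1.987608.
Margin = t* × SE = 1.987608 × 0.684948 = 1.36141.
CI: 1.671 ± 1.36141 → (0.310, 3.032).
With 95% confidence, each one-unit increase in outdoor temperature is associated with a change of between 0.310 and 3.032 kWh/day in electricity consumption.

(0.310, 3.032)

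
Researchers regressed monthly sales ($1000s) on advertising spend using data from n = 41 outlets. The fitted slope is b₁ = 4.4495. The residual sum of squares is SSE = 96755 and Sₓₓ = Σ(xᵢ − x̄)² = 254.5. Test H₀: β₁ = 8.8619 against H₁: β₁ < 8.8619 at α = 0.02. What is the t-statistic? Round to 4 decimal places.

MSE = SSE/(n − 2) = 96755/39 = 2480.9.
SE(b₁) = √(MSE/Sₓₓ) = √(2480.9/254.5) = 3.1222.
t = (4.4495 − 8.8619) / 3.1222 = -1.4132.
df = n − 2 = 39.
One-sided p ≈ 0.0828, which is ≥ 0.02, so fail to reject H₀.
The data do not give significant evidence that the true slope on advertising spend is below 8.8619 $1000s per unit.

t = -1.4132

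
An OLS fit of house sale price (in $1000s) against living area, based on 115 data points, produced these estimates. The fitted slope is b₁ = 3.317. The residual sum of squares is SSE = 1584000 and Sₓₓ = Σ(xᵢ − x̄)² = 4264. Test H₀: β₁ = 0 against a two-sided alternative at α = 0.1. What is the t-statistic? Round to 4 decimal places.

MSE = SSE/(n − 2) = 1584000/113 = 14017.7.
SE(b₁) = √(MSE/Sₓₓ) = √(14017.7/4264) = 1.81313.
t = 3.317 / 1.81313 = 1.8294.
df = n − 2 = 113.
Two-sided p ≈ 0.0700, which is < 0.1, so reject H₀.
There is evidence that living area is associated with house sale price.

t = 1.8294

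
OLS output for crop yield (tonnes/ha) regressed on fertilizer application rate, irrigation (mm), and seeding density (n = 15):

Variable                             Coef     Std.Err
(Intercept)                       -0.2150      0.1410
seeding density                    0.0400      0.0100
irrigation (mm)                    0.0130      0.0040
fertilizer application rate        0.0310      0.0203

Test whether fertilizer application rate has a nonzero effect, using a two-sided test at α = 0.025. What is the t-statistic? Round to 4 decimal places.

t = 1.5271

Read off: b = 0.0310, SE = 0.0203 for fertilizer application rate.
H₀: β₁ = 0 vs H₁: β₁ ≠ 0.
t = 0.0310 / 0.0203 = 1.5271.
df = n − k − 1 = 15 − 3 − 1 = 11.
Two-sided p ≈ 0.1550, which is ≥ 0.025, so fail to reject H₀.
The data do not give significant evidence of an association between fertilizer application rate and crop yield, after adjusting for the other predictors.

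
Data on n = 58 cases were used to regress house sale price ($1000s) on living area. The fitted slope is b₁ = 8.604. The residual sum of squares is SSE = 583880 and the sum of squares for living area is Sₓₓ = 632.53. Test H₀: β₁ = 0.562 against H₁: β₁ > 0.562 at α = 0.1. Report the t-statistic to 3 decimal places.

t = 1.981

MSE = SSE/(n − 2) = 583880/56 = 10426.4.
SE(b₁) = √(MSE/Sₓₓ) = √(10426.4/632.53) = 4.06001.
t = (8.604 − 0.562) / 4.06001 = 1.981.
df = n − 2 = 56.
One-sided p ≈ 0.0263, which is < 0.1, so reject H₀.
There is evidence that the true slope on living area exceeds 0.562 $1000s per unit.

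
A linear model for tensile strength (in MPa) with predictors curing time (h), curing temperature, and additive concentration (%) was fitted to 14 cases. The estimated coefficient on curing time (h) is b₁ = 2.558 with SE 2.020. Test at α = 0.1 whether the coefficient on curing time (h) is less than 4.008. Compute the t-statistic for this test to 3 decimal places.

t = -0.718

H₀: β₁ = 4.008 vs H₁: β₁ < 4.008.
t = (b₁ − β₁⁰)/SE = (2.558 − 4.008) / 2.020 = -0.718.
df = n − k − 1 = 14 − 3 − 1 = 10.
One-sided p ≈ 0.2446, which is ≥ 0.1, so fail to reject H₀.
The data do not give significant evidence that the true slope on curing time (h) is below 4.008 MPa per unit, holding the other predictors fixed.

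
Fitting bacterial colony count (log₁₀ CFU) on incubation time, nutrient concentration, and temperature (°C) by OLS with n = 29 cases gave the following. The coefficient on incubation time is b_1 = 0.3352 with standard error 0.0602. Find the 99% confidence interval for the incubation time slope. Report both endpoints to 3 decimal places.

df = n − k − 1 = 29 − 3 − 1 = 25.
t* = t_{0.005, 25} = 2.787436.
Margin = t* × SE = 2.787436 × 0.0602 = 0.16780.
CI: 0.3352 ± 0.16780 → (0.167, 0.503).
With 99% confidence, each one-unit increase in incubation time is associated with a change of between 0.167 and 0.503 log₁₀ CFU in bacterial colony count, holding the other predictors fixed.

(0.167, 0.503)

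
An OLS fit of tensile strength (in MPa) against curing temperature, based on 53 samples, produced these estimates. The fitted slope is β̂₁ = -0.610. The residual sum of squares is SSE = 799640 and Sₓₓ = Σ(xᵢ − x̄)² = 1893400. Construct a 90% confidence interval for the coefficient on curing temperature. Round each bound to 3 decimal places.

(-0.762, -0.458)

MSE = SSE/(n − 2) = 799640/51 = 15679.2.
SE(β̂₁) = √(MSE/Sₓₓ) = √(15679.2/1893400) = 0.0909999.
df = n − 2 = 51.
t* = t_{0.05, 51} = 1.675285.
Margin = t* × SE = 1.675285 × 0.0909999 = 0.15245.
CI: -0.610 ± 0.15245 → (-0.762, -0.458).
With 90% confidence, each one-unit increase in curing temperature is associated with a change of between -0.762 and -0.458 MPa in tensile strength.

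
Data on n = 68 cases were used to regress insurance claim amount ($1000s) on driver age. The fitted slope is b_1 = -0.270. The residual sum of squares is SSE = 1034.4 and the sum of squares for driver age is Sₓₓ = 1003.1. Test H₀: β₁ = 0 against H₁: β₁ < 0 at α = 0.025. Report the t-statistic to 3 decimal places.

t = -2.160

MSE = SSE/(n − 2) = 1034.4/66 = 15.6727.
SE(b_1) = √(MSE/Sₓₓ) = √(15.6727/1003.1) = 0.124997.
t = -0.270 / 0.124997 = -2.160.
df = n − 2 = 66.
One-sided p ≈ 0.0172, which is < 0.025, so reject H₀.
There is evidence that the true slope on driver age is negative.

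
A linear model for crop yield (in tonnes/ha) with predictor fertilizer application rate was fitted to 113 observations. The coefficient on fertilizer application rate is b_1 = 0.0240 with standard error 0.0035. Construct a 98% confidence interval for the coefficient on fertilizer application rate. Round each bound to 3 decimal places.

df = n − 2 = 113 − 2 = 111.
t* = t_{0.01, 111} = 2.360412.
Margin = t* × SE = 2.360412 × 0.0035 = 0.00826.
CI: 0.0240 ± 0.00826 → (0.016, 0.032).
With 98% confidence, each one-unit increase in fertilizer application rate is associated with a change of between 0.016 and 0.032 tonnes/ha in crop yield.

(0.016, 0.032)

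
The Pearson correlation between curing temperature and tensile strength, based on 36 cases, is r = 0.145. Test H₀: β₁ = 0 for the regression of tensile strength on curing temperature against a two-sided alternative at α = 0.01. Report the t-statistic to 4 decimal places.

t = 0.8545

t = r·√(n − 2)/√(1 − r²) = 0.145·√34/√0.978975 = 0.8545.
df = n − 2 = 34.
Two-sided p ≈ 0.3988, which is ≥ 0.01, so fail to reject H₀.
The data do not give significant evidence of a linear association between curing temperature and tensile strength.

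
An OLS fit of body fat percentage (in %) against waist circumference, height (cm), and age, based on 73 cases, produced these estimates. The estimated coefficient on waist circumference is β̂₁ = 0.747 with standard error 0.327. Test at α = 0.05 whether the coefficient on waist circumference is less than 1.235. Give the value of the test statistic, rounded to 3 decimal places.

t = -1.492

H₀: β₁ = 1.235 vs H₁: β₁ < 1.235.
t = (β̂₁ − β₁⁰)/SE = (0.747 − 1.235) / 0.327 = -1.492.
df = n − k − 1 = 73 − 3 − 1 = 69.
One-sided p ≈ 0.0701, which is ≥ 0.05, so fail to reject H₀.
The data do not give significant evidence that the true slope on waist circumference is below 1.235 % per unit, holding the other predictors fixed.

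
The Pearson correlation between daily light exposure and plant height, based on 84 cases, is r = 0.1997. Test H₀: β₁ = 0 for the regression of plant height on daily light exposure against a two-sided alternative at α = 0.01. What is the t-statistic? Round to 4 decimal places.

t = r·√(n − 2)/√(1 − r²) = 0.1997·√82/√0.96012 = 1.8455.
df = n − 2 = 82.
Two-sided p ≈ 0.0686, which is ≥ 0.01, so fail to reject H₀.
The data do not give significant evidence of a linear association between daily light exposure and plant height.

t = 1.8455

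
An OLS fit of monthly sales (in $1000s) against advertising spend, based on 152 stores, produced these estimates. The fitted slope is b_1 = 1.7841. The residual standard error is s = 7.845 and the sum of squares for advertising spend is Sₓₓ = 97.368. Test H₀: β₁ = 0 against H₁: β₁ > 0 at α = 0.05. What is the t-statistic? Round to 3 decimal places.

t = 2.244

SE(b_1) = s/√Sₓₓ = 7.845/√97.368 = 0.795032.
t = 1.7841 / 0.795032 = 2.244.
df = n − 2 = 150.
One-sided p ≈ 0.0131, which is < 0.05, so reject H₀.
There is evidence that the true slope on advertising spend is positive.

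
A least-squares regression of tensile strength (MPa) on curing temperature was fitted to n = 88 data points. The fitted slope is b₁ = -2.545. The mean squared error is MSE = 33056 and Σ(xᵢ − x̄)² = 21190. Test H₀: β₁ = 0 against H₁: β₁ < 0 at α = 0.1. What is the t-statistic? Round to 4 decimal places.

SE(b₁) = √(MSE/Sₓₓ) = √(33056/21190) = 1.24899.
t = -2.545 / 1.24899 = -2.0376.
df = n − 2 = 86.
One-sided p ≈ 0.0223, which is < 0.1, so reject H₀.
There is evidence that the true slope on curing temperature is negative.

t = -2.0376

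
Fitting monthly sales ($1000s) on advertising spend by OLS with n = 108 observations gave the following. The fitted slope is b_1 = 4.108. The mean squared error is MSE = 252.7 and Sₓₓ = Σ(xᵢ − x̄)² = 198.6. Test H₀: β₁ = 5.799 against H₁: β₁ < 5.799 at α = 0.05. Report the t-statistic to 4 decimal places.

t = -1.4991

SE(b_1) = √(MSE/Sₓₓ) = √(252.7/198.6) = 1.12801.
t = (4.108 − 5.799) / 1.12801 = -1.4991.
df = n − 2 = 106.
One-sided p ≈ 0.0684, which is ≥ 0.05, so fail to reject H₀.
The data do not give significant evidence that the true slope on advertising spend is below 5.799 $1000s per unit.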